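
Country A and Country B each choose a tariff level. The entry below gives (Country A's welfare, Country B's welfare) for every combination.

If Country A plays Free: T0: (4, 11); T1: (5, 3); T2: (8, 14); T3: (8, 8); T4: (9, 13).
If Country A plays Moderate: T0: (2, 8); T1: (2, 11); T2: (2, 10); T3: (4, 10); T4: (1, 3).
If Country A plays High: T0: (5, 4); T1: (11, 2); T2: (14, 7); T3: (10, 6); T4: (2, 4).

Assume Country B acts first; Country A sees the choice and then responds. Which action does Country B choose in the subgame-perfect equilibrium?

T4

Country A best-responds to each possible Country B move:
- T0: BR = High, leader payoff 4.
- T1: BR = High, leader payoff 2.
- T2: BR = High, leader payoff 7.
- T3: BR = High, leader payoff 6.
- T4: BR = Free, leader payoff 13.
Country B's induced payoffs are 4, 2, 7, 6, 13, so Country B commits to T4. Subgame-perfect outcome: (Free, T4) with payoffs (9, 13).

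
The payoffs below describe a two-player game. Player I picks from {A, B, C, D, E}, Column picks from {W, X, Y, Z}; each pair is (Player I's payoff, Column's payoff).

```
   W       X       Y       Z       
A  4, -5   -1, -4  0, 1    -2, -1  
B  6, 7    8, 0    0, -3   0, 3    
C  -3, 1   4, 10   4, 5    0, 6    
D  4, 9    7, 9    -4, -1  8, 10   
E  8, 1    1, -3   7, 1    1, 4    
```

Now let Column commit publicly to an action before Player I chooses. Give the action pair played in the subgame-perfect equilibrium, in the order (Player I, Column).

(D, Z)

Solve by backward induction (Column leads).
- W → Player I plays E (best of 4, 6, -3, 4, 8); Column gets 1.
- X → Player I plays B (best of -1, 8, 4, 7, 1); Column gets 0.
- Y → Player I plays E (best of 0, 0, 4, -4, 7); Column gets 1.
- Z → Player I plays D (best of -2, 0, 0, 8, 1); Column gets 10.
Among 1, 0, 1, 10, the best is 10 at Z. Subgame-perfect outcome: (D, Z) with payoffs (8, 10).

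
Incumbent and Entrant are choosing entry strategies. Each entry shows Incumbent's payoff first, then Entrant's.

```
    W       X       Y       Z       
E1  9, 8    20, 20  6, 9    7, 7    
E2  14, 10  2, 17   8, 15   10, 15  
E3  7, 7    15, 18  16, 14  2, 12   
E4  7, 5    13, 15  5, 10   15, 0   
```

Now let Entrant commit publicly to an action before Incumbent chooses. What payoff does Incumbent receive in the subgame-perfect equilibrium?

Solve by backward induction (Entrant leads).
- W: BR = E2, leader payoff 10.
- X: BR = E1, leader payoff 20.
- Y: BR = E3, leader payoff 14.
- Z: BR = E4, leader payoff 0.
Among 10, 20, 14, 0, the best is 20 at X. Subgame-perfect outcome: (E1, X) with payoffs (20, 20).

20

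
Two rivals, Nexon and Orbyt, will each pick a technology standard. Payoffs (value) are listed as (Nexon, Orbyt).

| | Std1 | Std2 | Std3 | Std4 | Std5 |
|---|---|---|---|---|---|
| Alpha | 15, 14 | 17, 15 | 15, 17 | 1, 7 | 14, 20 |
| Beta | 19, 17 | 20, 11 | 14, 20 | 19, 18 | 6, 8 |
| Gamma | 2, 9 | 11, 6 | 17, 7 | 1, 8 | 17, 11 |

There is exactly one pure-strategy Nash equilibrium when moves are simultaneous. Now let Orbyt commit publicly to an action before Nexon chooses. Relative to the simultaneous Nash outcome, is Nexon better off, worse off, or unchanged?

better off

Solve by backward induction (Orbyt leads).
- Std1: Nexon compares 15, 19, 2 and picks Beta; Orbyt would get 17.
- Std2: Nexon compares 17, 20, 11 and picks Beta; Orbyt would get 11.
- Std3: Nexon compares 15, 14, 17 and picks Gamma; Orbyt would get 7.
- Std4: Nexon compares 1, 19, 1 and picks Beta; Orbyt would get 18.
- Std5: Nexon compares 14, 6, 17 and picks Gamma; Orbyt would get 11.
Among 17, 11, 7, 18, 11, the best is 18 at Std4. Subgame-perfect outcome: (Beta, Std4) with payoffs (19, 18).
Now find the simultaneous Nash equilibrium.
Nexon's best replies: Std1→Beta; Std2→Beta; Std3→Gamma; Std4→Beta; Std5→Gamma.
Orbyt's best replies: Alpha→Std5; Beta→Std3; Gamma→Std5.
Only (Gamma, Std5) has each player best-responding; Nash payoffs (17, 11).
Nexon earns 19 sequentially versus 17 at the Nash outcome: better off.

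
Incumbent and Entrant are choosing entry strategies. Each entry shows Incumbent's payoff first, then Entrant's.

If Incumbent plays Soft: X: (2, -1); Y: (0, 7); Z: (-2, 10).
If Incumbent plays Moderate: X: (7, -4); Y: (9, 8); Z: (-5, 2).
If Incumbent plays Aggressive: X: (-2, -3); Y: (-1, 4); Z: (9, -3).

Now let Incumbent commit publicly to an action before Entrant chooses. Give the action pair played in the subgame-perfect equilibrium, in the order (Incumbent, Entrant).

(Moderate, Y)

Solve by backward induction (Incumbent leads).
- Soft: Entrant compares -1, 7, 10 and picks Z; Incumbent would get -2.
- Moderate: Entrant compares -4, 8, 2 and picks Y; Incumbent would get 9.
- Aggressive: Entrant compares -3, 4, -3 and picks Y; Incumbent would get -1.
Maximizing over -2, 9, -1, Incumbent chooses Moderate. Subgame-perfect outcome: (Moderate, Y) with payoffs (9, 8).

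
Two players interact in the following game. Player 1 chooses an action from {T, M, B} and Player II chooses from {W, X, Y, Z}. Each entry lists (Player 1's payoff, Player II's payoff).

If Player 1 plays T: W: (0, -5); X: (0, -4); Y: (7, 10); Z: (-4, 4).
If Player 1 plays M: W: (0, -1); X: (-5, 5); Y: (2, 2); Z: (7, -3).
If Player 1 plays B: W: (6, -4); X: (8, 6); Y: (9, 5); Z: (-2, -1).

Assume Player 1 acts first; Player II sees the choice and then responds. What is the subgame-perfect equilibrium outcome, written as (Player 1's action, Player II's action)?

(B, X)

Player II best-responds to each possible Player 1 move:
- T: Player II compares -5, -4, 10, 4 and picks Y; Player 1 would get 7.
- M: Player II compares -1, 5, 2, -3 and picks X; Player 1 would get -5.
- B: Player II compares -4, 6, 5, -1 and picks X; Player 1 would get 8.
Maximizing over 7, -5, 8, Player 1 chooses B. Subgame-perfect outcome: (B, X) with payoffs (8, 6).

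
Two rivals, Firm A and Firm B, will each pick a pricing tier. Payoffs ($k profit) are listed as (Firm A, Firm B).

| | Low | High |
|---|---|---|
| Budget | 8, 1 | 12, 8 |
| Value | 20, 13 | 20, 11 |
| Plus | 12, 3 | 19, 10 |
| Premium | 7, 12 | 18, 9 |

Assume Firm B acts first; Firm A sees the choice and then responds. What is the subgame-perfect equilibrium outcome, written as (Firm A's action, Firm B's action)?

Solve by backward induction (Firm B leads).
- Low: Firm A compares 8, 20, 12, 7 and picks Value; Firm B would get 13.
- High: Firm A compares 12, 20, 19, 18 and picks Value; Firm B would get 11.
Among 13, 11, the best is 13 at Low. Subgame-perfect outcome: (Value, Low) with payoffs (20, 13).

(Value, Low)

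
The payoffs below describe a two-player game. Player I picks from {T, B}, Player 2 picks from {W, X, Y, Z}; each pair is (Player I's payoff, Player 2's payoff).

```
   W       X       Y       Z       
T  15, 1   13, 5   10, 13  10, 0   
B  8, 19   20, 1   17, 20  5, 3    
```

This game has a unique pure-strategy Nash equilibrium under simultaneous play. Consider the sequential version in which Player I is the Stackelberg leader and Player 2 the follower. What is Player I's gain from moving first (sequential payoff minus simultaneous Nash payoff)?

0

Work backward from Player 2's decision.
- T: Player 2 compares 1, 5, 13, 0 and picks Y; Player I would get 10.
- B: Player 2 compares 19, 1, 20, 3 and picks Y; Player I would get 17.
Among 10, 17, the best is 17 at B. Subgame-perfect outcome: (B, Y) with payoffs (17, 20).
Under simultaneous play:
Player I's best replies: W→T; X→B; Y→B; Z→T.
Player 2's best replies: T→Y; B→Y.
The unique mutual best reply is (B, Y), giving (17, 20).
Player I's commitment gain: 17 − 17 = 0.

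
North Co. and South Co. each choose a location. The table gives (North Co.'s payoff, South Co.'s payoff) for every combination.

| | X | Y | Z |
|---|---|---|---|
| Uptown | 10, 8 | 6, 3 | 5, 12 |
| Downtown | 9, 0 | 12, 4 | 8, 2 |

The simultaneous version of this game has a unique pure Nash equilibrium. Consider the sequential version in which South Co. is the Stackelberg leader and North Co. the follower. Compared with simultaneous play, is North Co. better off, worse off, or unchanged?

Work backward from North Co.'s decision.
- X: North Co. compares 10, 9 and picks Uptown; South Co. would get 8.
- Y: North Co. compares 6, 12 and picks Downtown; South Co. would get 4.
- Z: North Co. compares 5, 8 and picks Downtown; South Co. would get 2.
South Co.'s induced payoffs are 8, 4, 2, so South Co. commits to X. Subgame-perfect outcome: (Uptown, X) with payoffs (10, 8).
For the simultaneous game, intersect best replies.
North Co.'s best replies: X→Uptown; Y→Downtown; Z→Downtown.
South Co.'s best replies: Uptown→Z; Downtown→Y.
Only (Downtown, Y) has each player best-responding; Nash payoffs (12, 4).
North Co. earns 10 sequentially versus 12 at the Nash outcome: worse off.

worse off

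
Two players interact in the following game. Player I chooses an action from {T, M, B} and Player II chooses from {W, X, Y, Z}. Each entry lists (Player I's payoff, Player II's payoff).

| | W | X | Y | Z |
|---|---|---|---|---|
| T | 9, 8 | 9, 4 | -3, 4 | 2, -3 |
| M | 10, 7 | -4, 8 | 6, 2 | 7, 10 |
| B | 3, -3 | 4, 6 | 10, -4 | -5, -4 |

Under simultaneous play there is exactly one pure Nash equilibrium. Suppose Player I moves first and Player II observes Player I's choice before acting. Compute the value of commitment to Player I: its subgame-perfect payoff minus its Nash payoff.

2

Player II best-responds to each possible Player I move:
- T → Player II plays W (best of 8, 4, 4, -3); Player I gets 9.
- M → Player II plays Z (best of 7, 8, 2, 10); Player I gets 7.
- B → Player II plays X (best of -3, 6, -4, -4); Player I gets 4.
Maximizing over 9, 7, 4, Player I chooses T. Subgame-perfect outcome: (T, W) with payoffs (9, 8).
For the simultaneous game, intersect best replies.
Player I's best replies: W→M; X→T; Y→B; Z→M.
Player II's best replies: T→W; M→Z; B→X.
The unique mutual best reply is (M, Z), giving (7, 10).
Player I's commitment gain: 9 − 7 = 2.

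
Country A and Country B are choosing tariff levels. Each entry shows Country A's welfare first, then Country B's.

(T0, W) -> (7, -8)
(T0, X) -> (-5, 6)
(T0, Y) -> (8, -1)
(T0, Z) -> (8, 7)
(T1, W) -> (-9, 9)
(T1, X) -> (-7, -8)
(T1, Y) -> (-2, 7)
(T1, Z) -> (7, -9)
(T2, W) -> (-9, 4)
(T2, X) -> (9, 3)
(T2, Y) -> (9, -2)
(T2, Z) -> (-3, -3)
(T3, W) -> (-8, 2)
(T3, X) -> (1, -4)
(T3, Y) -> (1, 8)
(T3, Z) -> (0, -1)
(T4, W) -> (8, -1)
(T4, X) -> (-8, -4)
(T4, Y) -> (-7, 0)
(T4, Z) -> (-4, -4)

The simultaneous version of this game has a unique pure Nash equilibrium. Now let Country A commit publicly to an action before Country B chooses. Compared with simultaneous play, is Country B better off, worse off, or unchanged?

unchanged

Work backward from Country B's decision.
- T0: BR = Z, leader payoff 8.
- T1: BR = W, leader payoff -9.
- T2: BR = W, leader payoff -9.
- T3: BR = Y, leader payoff 1.
- T4: BR = Y, leader payoff -7.
Maximizing over 8, -9, -9, 1, -7, Country A chooses T0. Subgame-perfect outcome: (T0, Z) with payoffs (8, 7).
Under simultaneous play:
Country A's best replies: W→T4; X→T2; Y→T2; Z→T0.
Country B's best replies: T0→Z; T1→W; T2→W; T3→Y; T4→Y.
The unique mutual best reply is (T0, Z), giving (8, 7).
Country B earns 7 sequentially versus 7 at the Nash outcome: unchanged.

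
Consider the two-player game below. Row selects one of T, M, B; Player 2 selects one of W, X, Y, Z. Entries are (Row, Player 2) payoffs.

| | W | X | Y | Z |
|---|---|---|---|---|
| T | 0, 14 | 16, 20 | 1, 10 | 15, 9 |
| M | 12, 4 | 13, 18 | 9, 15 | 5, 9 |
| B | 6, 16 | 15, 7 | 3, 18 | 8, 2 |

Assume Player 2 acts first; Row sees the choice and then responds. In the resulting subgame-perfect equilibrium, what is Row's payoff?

Solve by backward induction (Player 2 leads).
- W: BR = M, leader payoff 4.
- X: BR = T, leader payoff 20.
- Y: BR = M, leader payoff 15.
- Z: BR = T, leader payoff 9.
Maximizing over 4, 20, 15, 9, Player 2 chooses X. Subgame-perfect outcome: (T, X) with payoffs (16, 20).

16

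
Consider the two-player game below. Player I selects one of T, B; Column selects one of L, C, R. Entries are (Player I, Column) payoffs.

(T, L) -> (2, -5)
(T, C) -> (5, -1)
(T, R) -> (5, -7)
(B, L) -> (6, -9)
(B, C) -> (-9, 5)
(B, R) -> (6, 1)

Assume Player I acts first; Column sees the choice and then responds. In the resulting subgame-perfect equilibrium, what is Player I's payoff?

Backward induction with Player I moving first.
- T: BR = C, leader payoff 5.
- B: BR = C, leader payoff -9.
Player I's induced payoffs are 5, -9, so Player I commits to T. Subgame-perfect outcome: (T, C) with payoffs (5, -1).

5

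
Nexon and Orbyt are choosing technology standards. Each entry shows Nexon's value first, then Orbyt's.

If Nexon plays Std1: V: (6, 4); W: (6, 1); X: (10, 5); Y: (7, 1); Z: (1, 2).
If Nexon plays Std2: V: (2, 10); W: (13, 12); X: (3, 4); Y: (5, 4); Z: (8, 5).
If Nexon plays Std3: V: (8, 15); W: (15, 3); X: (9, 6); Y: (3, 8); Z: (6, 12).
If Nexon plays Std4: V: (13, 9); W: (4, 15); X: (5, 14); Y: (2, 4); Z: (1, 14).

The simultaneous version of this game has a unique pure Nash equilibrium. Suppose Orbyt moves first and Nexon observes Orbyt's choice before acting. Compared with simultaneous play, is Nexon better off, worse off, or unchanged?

better off

Work backward from Nexon's decision.
- V: BR = Std4, leader payoff 9.
- W: BR = Std3, leader payoff 3.
- X: BR = Std1, leader payoff 5.
- Y: BR = Std1, leader payoff 1.
- Z: BR = Std2, leader payoff 5.
Among 9, 3, 5, 1, 5, the best is 9 at V. Subgame-perfect outcome: (Std4, V) with payoffs (13, 9).
Under simultaneous play:
Nexon's best replies: V→Std4; W→Std3; X→Std1; Y→Std1; Z→Std2.
Orbyt's best replies: Std1→X; Std2→W; Std3→V; Std4→W.
Only (Std1, X) has each player best-responding; Nash payoffs (10, 5).
Nexon earns 13 sequentially versus 10 at the Nash outcome: better off.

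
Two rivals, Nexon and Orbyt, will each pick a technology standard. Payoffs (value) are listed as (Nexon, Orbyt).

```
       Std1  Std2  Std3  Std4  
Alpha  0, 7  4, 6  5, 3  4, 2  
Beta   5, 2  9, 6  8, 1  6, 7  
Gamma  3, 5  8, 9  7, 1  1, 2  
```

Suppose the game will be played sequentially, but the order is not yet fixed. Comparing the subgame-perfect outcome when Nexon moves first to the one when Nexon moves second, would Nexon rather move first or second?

first

If Nexon leads: Orbyt's best replies are Alpha→Std1, Beta→Std4, Gamma→Std2; Nexon's induced payoffs 0, 6, 8; outcome (Gamma, Std2), payoffs (8, 9).
If Orbyt leads: Nexon's best replies are Std1→Beta, Std2→Beta, Std3→Beta, Std4→Beta; Orbyt's induced payoffs 2, 6, 1, 7; outcome (Beta, Std4), payoffs (6, 7).
Nexon gets 8 moving first and 6 moving second, so Nexon prefers to move first.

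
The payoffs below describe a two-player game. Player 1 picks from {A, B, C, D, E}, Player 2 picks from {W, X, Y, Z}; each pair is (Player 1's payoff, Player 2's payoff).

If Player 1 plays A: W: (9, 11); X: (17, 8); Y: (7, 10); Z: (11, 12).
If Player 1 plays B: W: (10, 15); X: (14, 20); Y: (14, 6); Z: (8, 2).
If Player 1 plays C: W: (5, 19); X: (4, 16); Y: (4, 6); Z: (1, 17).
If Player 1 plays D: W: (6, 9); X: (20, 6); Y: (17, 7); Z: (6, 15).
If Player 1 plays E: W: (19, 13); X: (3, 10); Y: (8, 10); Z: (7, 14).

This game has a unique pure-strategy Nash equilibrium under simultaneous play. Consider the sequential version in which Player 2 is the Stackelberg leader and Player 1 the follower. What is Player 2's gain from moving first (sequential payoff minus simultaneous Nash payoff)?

Work backward from Player 1's decision.
- W: Player 1 compares 9, 10, 5, 6, 19 and picks E; Player 2 would get 13.
- X: Player 1 compares 17, 14, 4, 20, 3 and picks D; Player 2 would get 6.
- Y: Player 1 compares 7, 14, 4, 17, 8 and picks D; Player 2 would get 7.
- Z: Player 1 compares 11, 8, 1, 6, 7 and picks A; Player 2 would get 12.
Maximizing over 13, 6, 7, 12, Player 2 chooses W. Subgame-perfect outcome: (E, W) with payoffs (19, 13).
For the simultaneous game, intersect best replies.
Player 1's best replies: W→E; X→D; Y→D; Z→A.
Player 2's best replies: A→Z; B→X; C→W; D→Z; E→Z.
Only (A, Z) has each player best-responding; Nash payoffs (11, 12).
Player 2's commitment gain: 13 − 12 = 1.

1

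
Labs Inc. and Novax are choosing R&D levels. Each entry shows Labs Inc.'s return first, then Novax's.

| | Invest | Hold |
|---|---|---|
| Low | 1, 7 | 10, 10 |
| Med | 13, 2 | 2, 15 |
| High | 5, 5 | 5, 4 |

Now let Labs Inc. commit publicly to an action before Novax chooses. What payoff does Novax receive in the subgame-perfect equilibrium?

10

Solve by backward induction (Labs Inc. leads).
- Low: Novax compares 7, 10 and picks Hold; Labs Inc. would get 10.
- Med: Novax compares 2, 15 and picks Hold; Labs Inc. would get 2.
- High: Novax compares 5, 4 and picks Invest; Labs Inc. would get 5.
Labs Inc.'s induced payoffs are 10, 2, 5, so Labs Inc. commits to Low. Subgame-perfect outcome: (Low, Hold) with payoffs (10, 10).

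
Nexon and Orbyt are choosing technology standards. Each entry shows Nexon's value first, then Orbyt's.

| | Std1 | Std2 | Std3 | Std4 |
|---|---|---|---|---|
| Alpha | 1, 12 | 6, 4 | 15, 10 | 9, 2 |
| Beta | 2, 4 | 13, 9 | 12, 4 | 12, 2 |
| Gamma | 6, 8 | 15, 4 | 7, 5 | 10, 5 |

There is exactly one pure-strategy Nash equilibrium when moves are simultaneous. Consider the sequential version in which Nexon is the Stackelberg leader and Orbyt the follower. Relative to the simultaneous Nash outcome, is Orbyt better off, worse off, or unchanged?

Solve by backward induction (Nexon leads).
- Alpha: BR = Std1, leader payoff 1.
- Beta: BR = Std2, leader payoff 13.
- Gamma: BR = Std1, leader payoff 6.
Nexon's induced payoffs are 1, 13, 6, so Nexon commits to Beta. Subgame-perfect outcome: (Beta, Std2) with payoffs (13, 9).
For the simultaneous game, intersect best replies.
Nexon's best replies: Std1→Gamma; Std2→Gamma; Std3→Alpha; Std4→Beta.
Orbyt's best replies: Alpha→Std1; Beta→Std2; Gamma→Std1.
The unique mutual best reply is (Gamma, Std1), giving (6, 8).
Orbyt earns 9 sequentially versus 8 at the Nash outcome: better off.

better off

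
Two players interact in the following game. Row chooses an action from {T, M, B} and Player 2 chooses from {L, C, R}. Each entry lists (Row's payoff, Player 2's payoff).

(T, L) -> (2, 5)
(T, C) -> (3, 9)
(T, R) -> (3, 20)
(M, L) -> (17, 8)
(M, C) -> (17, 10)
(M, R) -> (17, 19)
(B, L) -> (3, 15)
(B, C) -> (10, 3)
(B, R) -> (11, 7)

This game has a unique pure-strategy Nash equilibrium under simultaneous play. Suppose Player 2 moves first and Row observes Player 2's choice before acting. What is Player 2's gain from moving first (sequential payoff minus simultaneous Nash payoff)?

0

Row best-responds to each possible Player 2 move:
- L: BR = M, leader payoff 8.
- C: BR = M, leader payoff 10.
- R: BR = M, leader payoff 19.
Among 8, 10, 19, the best is 19 at R. Subgame-perfect outcome: (M, R) with payoffs (17, 19).
For the simultaneous game, intersect best replies.
Row's best replies: L→M; C→M; R→M.
Player 2's best replies: T→R; M→R; B→L.
The unique mutual best reply is (M, R), giving (17, 19).
Player 2's commitment gain: 19 − 19 = 0.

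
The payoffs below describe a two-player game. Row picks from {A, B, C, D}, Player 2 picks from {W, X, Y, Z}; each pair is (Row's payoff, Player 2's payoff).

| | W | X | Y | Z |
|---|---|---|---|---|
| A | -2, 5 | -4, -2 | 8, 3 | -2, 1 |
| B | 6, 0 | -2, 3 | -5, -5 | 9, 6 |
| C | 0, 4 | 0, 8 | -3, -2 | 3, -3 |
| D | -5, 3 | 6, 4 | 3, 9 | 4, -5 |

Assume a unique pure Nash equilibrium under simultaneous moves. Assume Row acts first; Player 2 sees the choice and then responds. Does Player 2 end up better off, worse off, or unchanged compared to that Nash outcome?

unchanged

Solve by backward induction (Row leads).
- A → Player 2 plays W (best of 5, -2, 3, 1); Row gets -2.
- B → Player 2 plays Z (best of 0, 3, -5, 6); Row gets 9.
- C → Player 2 plays X (best of 4, 8, -2, -3); Row gets 0.
- D → Player 2 plays Y (best of 3, 4, 9, -5); Row gets 3.
Among -2, 9, 0, 3, the best is 9 at B. Subgame-perfect outcome: (B, Z) with payoffs (9, 6).
Under simultaneous play:
Row's best replies: W→B; X→D; Y→A; Z→B.
Player 2's best replies: A→W; B→Z; C→X; D→Y.
Only (B, Z) has each player best-responding; Nash payoffs (9, 6).
Player 2 earns 6 sequentially versus 6 at the Nash outcome: unchanged.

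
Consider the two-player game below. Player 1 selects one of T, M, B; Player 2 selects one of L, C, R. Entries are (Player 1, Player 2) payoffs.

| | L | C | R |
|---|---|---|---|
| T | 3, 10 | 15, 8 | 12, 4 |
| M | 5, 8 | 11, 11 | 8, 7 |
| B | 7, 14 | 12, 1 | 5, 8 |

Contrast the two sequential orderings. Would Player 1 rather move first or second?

first

If Player 1 leads: Player 2's best replies are T→L, M→C, B→L; Player 1's induced payoffs 3, 11, 7; outcome (M, C), payoffs (11, 11).
If Player 2 leads: Player 1's best replies are L→B, C→T, R→T; Player 2's induced payoffs 14, 8, 4; outcome (B, L), payoffs (7, 14).
Player 1 gets 11 moving first and 7 moving second, so Player 1 prefers to move first.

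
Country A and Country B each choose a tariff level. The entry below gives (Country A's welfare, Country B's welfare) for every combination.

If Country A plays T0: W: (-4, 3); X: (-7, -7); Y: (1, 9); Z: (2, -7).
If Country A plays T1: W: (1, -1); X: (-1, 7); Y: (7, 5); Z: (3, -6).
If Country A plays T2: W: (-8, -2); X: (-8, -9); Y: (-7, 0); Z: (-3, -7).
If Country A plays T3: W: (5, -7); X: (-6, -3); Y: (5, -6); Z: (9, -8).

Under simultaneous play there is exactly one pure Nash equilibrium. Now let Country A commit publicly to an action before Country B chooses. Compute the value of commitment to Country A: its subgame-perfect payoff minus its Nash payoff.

2

Work backward from Country B's decision.
- T0: Country B compares 3, -7, 9, -7 and picks Y; Country A would get 1.
- T1: Country B compares -1, 7, 5, -6 and picks X; Country A would get -1.
- T2: Country B compares -2, -9, 0, -7 and picks Y; Country A would get -7.
- T3: Country B compares -7, -3, -6, -8 and picks X; Country A would get -6.
Among 1, -1, -7, -6, the best is 1 at T0. Subgame-perfect outcome: (T0, Y) with payoffs (1, 9).
For the simultaneous game, intersect best replies.
Country A's best replies: W→T3; X→T1; Y→T1; Z→T3.
Country B's best replies: T0→Y; T1→X; T2→Y; T3→X.
Only (T1, X) has each player best-responding; Nash payoffs (-1, 7).
Country A's commitment gain: 1 − -1 = 2.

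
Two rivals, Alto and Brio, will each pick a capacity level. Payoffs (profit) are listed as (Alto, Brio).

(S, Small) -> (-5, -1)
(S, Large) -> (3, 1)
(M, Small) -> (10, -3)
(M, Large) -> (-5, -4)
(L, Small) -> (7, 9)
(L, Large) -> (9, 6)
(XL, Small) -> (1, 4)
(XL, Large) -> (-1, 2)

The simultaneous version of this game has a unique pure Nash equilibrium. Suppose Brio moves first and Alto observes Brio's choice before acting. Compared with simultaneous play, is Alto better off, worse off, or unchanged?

worse off

Alto best-responds to each possible Brio move:
- Small: BR = M, leader payoff -3.
- Large: BR = L, leader payoff 6.
Brio's induced payoffs are -3, 6, so Brio commits to Large. Subgame-perfect outcome: (L, Large) with payoffs (9, 6).
Under simultaneous play:
Alto's best replies: Small→M; Large→L.
Brio's best replies: S→Large; M→Small; L→Small; XL→Small.
Only (M, Small) has each player best-responding; Nash payoffs (10, -3).
Alto earns 9 sequentially versus 10 at the Nash outcome: worse off.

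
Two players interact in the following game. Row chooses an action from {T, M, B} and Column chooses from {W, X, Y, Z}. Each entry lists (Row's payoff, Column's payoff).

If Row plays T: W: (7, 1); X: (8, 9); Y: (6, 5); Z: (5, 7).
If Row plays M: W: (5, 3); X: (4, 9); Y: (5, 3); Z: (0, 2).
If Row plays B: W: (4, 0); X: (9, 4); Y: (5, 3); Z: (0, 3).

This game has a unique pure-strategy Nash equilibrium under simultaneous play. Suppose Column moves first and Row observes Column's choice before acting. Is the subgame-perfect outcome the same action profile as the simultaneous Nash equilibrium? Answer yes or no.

no

Row best-responds to each possible Column move:
- W: BR = T, leader payoff 1.
- X: BR = B, leader payoff 4.
- Y: BR = T, leader payoff 5.
- Z: BR = T, leader payoff 7.
Among 1, 4, 5, 7, the best is 7 at Z. Subgame-perfect outcome: (T, Z) with payoffs (5, 7).
Now find the simultaneous Nash equilibrium.
Row's best replies: W→T; X→B; Y→T; Z→T.
Column's best replies: T→X; M→X; B→X.
Only (B, X) has each player best-responding; Nash payoffs (9, 4).
Sequential outcome (T, Z) differs from the Nash profile (B, X).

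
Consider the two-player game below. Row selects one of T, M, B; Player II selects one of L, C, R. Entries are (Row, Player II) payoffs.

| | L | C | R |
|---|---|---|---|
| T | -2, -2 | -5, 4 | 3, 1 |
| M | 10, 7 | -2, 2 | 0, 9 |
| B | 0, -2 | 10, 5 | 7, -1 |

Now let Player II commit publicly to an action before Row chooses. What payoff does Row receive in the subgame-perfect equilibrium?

10

Row best-responds to each possible Player II move:
- L: BR = M, leader payoff 7.
- C: BR = B, leader payoff 5.
- R: BR = B, leader payoff -1.
Among 7, 5, -1, the best is 7 at L. Subgame-perfect outcome: (M, L) with payoffs (10, 7).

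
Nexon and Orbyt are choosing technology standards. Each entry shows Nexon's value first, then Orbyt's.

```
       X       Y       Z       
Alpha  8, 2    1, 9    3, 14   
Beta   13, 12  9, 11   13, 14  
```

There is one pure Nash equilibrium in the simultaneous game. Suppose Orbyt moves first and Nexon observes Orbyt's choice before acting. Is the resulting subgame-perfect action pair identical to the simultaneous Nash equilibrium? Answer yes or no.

yes

Solve by backward induction (Orbyt leads).
- X: Nexon compares 8, 13 and picks Beta; Orbyt would get 12.
- Y: Nexon compares 1, 9 and picks Beta; Orbyt would get 11.
- Z: Nexon compares 3, 13 and picks Beta; Orbyt would get 14.
Orbyt's induced payoffs are 12, 11, 14, so Orbyt commits to Z. Subgame-perfect outcome: (Beta, Z) with payoffs (13, 14).
Under simultaneous play:
Nexon's best replies: X→Beta; Y→Beta; Z→Beta.
Orbyt's best replies: Alpha→Z; Beta→Z.
The unique mutual best reply is (Beta, Z), giving (13, 14).
Sequential outcome (Beta, Z) coincides with the Nash profile (Beta, Z).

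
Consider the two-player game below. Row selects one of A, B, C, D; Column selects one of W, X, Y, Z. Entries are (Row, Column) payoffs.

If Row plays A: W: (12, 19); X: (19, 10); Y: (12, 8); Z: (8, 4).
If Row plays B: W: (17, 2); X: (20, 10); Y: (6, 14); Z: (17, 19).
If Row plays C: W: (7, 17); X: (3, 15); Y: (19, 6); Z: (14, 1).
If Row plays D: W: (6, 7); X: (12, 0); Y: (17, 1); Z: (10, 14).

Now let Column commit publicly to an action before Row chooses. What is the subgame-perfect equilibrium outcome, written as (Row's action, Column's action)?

(B, Z)

Row best-responds to each possible Column move:
- W → Row plays B (best of 12, 17, 7, 6); Column gets 2.
- X → Row plays B (best of 19, 20, 3, 12); Column gets 10.
- Y → Row plays C (best of 12, 6, 19, 17); Column gets 6.
- Z → Row plays B (best of 8, 17, 14, 10); Column gets 19.
Maximizing over 2, 10, 6, 19, Column chooses Z. Subgame-perfect outcome: (B, Z) with payoffs (17, 19).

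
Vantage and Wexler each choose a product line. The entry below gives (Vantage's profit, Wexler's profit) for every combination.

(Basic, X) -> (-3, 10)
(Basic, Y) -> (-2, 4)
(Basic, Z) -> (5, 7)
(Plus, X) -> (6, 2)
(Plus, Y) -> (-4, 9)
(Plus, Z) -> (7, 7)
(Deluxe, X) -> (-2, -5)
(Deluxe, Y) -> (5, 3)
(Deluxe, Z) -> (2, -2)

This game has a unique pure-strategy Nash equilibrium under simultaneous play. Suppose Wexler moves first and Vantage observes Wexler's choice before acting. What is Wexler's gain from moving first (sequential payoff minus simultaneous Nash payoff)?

4

Vantage best-responds to each possible Wexler move:
- X → Vantage plays Plus (best of -3, 6, -2); Wexler gets 2.
- Y → Vantage plays Deluxe (best of -2, -4, 5); Wexler gets 3.
- Z → Vantage plays Plus (best of 5, 7, 2); Wexler gets 7.
Among 2, 3, 7, the best is 7 at Z. Subgame-perfect outcome: (Plus, Z) with payoffs (7, 7).
Under simultaneous play:
Vantage's best replies: X→Plus; Y→Deluxe; Z→Plus.
Wexler's best replies: Basic→X; Plus→Y; Deluxe→Y.
The unique mutual best reply is (Deluxe, Y), giving (5, 3).
Wexler's commitment gain: 7 − 3 = 4.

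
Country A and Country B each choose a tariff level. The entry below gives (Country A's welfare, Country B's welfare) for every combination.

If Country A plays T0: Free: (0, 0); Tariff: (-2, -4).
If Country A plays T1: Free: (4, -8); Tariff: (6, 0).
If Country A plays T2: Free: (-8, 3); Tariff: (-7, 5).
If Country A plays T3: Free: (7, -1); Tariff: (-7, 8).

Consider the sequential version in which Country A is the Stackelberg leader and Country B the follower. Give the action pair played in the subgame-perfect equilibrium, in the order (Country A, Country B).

Solve by backward induction (Country A leads).
- T0: BR = Free, leader payoff 0.
- T1: BR = Tariff, leader payoff 6.
- T2: BR = Tariff, leader payoff -7.
- T3: BR = Tariff, leader payoff -7.
Country A's induced payoffs are 0, 6, -7, -7, so Country A commits to T1. Subgame-perfect outcome: (T1, Tariff) with payoffs (6, 0).

(T1, Tariff)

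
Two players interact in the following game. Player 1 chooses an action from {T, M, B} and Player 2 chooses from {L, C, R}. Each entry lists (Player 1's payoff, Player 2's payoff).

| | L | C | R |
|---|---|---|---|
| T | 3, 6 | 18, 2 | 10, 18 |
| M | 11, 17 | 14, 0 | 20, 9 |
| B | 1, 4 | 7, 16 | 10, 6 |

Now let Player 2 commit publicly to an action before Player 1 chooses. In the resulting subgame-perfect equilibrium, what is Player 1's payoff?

11

Player 1 best-responds to each possible Player 2 move:
- L → Player 1 plays M (best of 3, 11, 1); Player 2 gets 17.
- C → Player 1 plays T (best of 18, 14, 7); Player 2 gets 2.
- R → Player 1 plays M (best of 10, 20, 10); Player 2 gets 9.
Player 2's induced payoffs are 17, 2, 9, so Player 2 commits to L. Subgame-perfect outcome: (M, L) with payoffs (11, 17).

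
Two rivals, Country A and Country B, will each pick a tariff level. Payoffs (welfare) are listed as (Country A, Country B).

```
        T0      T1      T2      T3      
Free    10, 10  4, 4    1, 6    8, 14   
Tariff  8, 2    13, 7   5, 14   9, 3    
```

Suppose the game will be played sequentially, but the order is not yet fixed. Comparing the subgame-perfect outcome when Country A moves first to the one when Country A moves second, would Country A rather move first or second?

first

If Country A leads: Country B's best replies are Free→T3, Tariff→T2; Country A's induced payoffs 8, 5; outcome (Free, T3), payoffs (8, 14).
If Country B leads: Country A's best replies are T0→Free, T1→Tariff, T2→Tariff, T3→Tariff; Country B's induced payoffs 10, 7, 14, 3; outcome (Tariff, T2), payoffs (5, 14).
Country A gets 8 moving first and 5 moving second, so Country A prefers to move first.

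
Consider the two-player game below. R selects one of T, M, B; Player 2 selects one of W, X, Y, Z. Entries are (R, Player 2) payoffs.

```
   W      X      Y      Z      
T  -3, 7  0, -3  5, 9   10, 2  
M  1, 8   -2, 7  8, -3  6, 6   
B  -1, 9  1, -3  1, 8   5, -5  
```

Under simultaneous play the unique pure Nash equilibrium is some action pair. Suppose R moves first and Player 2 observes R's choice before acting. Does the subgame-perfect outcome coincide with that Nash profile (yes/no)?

Solve by backward induction (R leads).
- T → Player 2 plays Y (best of 7, -3, 9, 2); R gets 5.
- M → Player 2 plays W (best of 8, 7, -3, 6); R gets 1.
- B → Player 2 plays W (best of 9, -3, 8, -5); R gets -1.
R's induced payoffs are 5, 1, -1, so R commits to T. Subgame-perfect outcome: (T, Y) with payoffs (5, 9).
Under simultaneous play:
R's best replies: W→M; X→B; Y→M; Z→T.
Player 2's best replies: T→Y; M→W; B→W.
Only (M, W) has each player best-responding; Nash payoffs (1, 8).
Sequential outcome (T, Y) differs from the Nash profile (M, W).

no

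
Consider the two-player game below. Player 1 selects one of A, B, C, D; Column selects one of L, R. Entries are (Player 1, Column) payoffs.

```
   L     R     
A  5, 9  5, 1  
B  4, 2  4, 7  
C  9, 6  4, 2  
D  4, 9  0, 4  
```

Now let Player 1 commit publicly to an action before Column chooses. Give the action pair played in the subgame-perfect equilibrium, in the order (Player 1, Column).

Column best-responds to each possible Player 1 move:
- A: Column compares 9, 1 and picks L; Player 1 would get 5.
- B: Column compares 2, 7 and picks R; Player 1 would get 4.
- C: Column compares 6, 2 and picks L; Player 1 would get 9.
- D: Column compares 9, 4 and picks L; Player 1 would get 4.
Maximizing over 5, 4, 9, 4, Player 1 chooses C. Subgame-perfect outcome: (C, L) with payoffs (9, 6).

(C, L)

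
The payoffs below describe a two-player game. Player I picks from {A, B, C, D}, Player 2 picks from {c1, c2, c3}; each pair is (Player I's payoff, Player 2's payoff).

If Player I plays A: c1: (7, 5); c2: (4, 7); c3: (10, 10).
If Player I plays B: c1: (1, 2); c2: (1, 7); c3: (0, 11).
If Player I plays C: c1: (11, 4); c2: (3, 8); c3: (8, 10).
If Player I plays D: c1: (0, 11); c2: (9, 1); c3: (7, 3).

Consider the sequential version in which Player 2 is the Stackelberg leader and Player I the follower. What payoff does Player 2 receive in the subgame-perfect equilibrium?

10

Work backward from Player I's decision.
- c1: Player I compares 7, 1, 11, 0 and picks C; Player 2 would get 4.
- c2: Player I compares 4, 1, 3, 9 and picks D; Player 2 would get 1.
- c3: Player I compares 10, 0, 8, 7 and picks A; Player 2 would get 10.
Player 2's induced payoffs are 4, 1, 10, so Player 2 commits to c3. Subgame-perfect outcome: (A, c3) with payoffs (10, 10).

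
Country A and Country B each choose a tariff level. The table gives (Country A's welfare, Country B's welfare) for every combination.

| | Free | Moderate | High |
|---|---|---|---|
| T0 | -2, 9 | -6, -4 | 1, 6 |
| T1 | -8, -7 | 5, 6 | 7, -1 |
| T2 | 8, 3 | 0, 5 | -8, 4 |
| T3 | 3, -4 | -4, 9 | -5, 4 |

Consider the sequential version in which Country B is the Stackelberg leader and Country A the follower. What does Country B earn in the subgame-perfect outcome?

Country A best-responds to each possible Country B move:
- Free: Country A compares -2, -8, 8, 3 and picks T2; Country B would get 3.
- Moderate: Country A compares -6, 5, 0, -4 and picks T1; Country B would get 6.
- High: Country A compares 1, 7, -8, -5 and picks T1; Country B would get -1.
Maximizing over 3, 6, -1, Country B chooses Moderate. Subgame-perfect outcome: (T1, Moderate) with payoffs (5, 6).

6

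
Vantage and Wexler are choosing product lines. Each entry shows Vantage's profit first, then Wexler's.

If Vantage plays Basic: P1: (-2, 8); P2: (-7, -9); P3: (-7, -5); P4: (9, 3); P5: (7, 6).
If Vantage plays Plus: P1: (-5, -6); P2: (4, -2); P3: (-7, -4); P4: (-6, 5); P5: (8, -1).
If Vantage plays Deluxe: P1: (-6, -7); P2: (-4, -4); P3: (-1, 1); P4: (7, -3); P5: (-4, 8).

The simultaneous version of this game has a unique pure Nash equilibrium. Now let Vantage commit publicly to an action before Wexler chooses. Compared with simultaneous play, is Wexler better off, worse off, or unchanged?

unchanged

Work backward from Wexler's decision.
- Basic → Wexler plays P1 (best of 8, -9, -5, 3, 6); Vantage gets -2.
- Plus → Wexler plays P4 (best of -6, -2, -4, 5, -1); Vantage gets -6.
- Deluxe → Wexler plays P5 (best of -7, -4, 1, -3, 8); Vantage gets -4.
Vantage's induced payoffs are -2, -6, -4, so Vantage commits to Basic. Subgame-perfect outcome: (Basic, P1) with payoffs (-2, 8).
Under simultaneous play:
Vantage's best replies: P1→Basic; P2→Plus; P3→Deluxe; P4→Basic; P5→Plus.
Wexler's best replies: Basic→P1; Plus→P4; Deluxe→P5.
Only (Basic, P1) has each player best-responding; Nash payoffs (-2, 8).
Wexler earns 8 sequentially versus 8 at the Nash outcome: unchanged.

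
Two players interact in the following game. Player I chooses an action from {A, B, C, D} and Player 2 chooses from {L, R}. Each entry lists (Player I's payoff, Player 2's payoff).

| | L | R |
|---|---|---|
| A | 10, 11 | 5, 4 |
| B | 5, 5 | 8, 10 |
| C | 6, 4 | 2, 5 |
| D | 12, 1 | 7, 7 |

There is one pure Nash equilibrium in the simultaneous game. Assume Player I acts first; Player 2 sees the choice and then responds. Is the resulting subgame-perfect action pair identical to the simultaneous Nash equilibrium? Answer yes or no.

Player 2 best-responds to each possible Player I move:
- A → Player 2 plays L (best of 11, 4); Player I gets 10.
- B → Player 2 plays R (best of 5, 10); Player I gets 8.
- C → Player 2 plays R (best of 4, 5); Player I gets 2.
- D → Player 2 plays R (best of 1, 7); Player I gets 7.
Maximizing over 10, 8, 2, 7, Player I chooses A. Subgame-perfect outcome: (A, L) with payoffs (10, 11).
Under simultaneous play:
Player I's best replies: L→D; R→B.
Player 2's best replies: A→L; B→R; C→R; D→R.
Only (B, R) has each player best-responding; Nash payoffs (8, 10).
Sequential outcome (A, L) differs from the Nash profile (B, R).

no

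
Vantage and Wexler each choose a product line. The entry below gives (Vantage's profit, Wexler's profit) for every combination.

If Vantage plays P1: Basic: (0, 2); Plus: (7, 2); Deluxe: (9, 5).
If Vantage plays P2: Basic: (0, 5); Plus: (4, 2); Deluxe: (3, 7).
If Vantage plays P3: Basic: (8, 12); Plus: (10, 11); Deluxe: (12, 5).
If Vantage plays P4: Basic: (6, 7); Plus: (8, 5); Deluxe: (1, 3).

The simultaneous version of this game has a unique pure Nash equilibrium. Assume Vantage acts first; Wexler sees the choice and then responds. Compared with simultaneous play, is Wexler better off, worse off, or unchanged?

Work backward from Wexler's decision.
- P1: Wexler compares 2, 2, 5 and picks Deluxe; Vantage would get 9.
- P2: Wexler compares 5, 2, 7 and picks Deluxe; Vantage would get 3.
- P3: Wexler compares 12, 11, 5 and picks Basic; Vantage would get 8.
- P4: Wexler compares 7, 5, 3 and picks Basic; Vantage would get 6.
Among 9, 3, 8, 6, the best is 9 at P1. Subgame-perfect outcome: (P1, Deluxe) with payoffs (9, 5).
Now find the simultaneous Nash equilibrium.
Vantage's best replies: Basic→P3; Plus→P3; Deluxe→P3.
Wexler's best replies: P1→Deluxe; P2→Deluxe; P3→Basic; P4→Basic.
Only (P3, Basic) has each player best-responding; Nash payoffs (8, 12).
Wexler earns 5 sequentially versus 12 at the Nash outcome: worse off.

worse off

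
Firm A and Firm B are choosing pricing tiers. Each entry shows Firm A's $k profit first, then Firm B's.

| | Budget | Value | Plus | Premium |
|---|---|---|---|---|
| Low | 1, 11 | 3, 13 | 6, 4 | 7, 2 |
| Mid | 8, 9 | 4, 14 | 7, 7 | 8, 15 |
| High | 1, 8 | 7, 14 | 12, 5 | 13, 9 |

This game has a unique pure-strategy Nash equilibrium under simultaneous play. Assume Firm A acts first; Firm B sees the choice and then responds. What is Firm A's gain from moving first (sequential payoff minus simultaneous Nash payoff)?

Backward induction with Firm A moving first.
- Low: Firm B compares 11, 13, 4, 2 and picks Value; Firm A would get 3.
- Mid: Firm B compares 9, 14, 7, 15 and picks Premium; Firm A would get 8.
- High: Firm B compares 8, 14, 5, 9 and picks Value; Firm A would get 7.
Maximizing over 3, 8, 7, Firm A chooses Mid. Subgame-perfect outcome: (Mid, Premium) with payoffs (8, 15).
For the simultaneous game, intersect best replies.
Firm A's best replies: Budget→Mid; Value→High; Plus→High; Premium→High.
Firm B's best replies: Low→Value; Mid→Premium; High→Value.
The unique mutual best reply is (High, Value), giving (7, 14).
Firm A's commitment gain: 8 − 7 = 1.

1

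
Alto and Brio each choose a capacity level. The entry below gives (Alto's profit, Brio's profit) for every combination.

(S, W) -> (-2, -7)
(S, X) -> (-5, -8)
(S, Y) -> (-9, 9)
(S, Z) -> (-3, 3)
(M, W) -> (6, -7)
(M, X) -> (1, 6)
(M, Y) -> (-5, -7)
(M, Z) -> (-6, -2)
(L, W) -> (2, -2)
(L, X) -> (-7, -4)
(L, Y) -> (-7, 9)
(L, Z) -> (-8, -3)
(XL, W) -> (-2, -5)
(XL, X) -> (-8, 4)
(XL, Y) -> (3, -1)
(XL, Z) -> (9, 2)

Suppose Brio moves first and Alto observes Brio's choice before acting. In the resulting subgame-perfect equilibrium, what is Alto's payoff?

Alto best-responds to each possible Brio move:
- W: Alto compares -2, 6, 2, -2 and picks M; Brio would get -7.
- X: Alto compares -5, 1, -7, -8 and picks M; Brio would get 6.
- Y: Alto compares -9, -5, -7, 3 and picks XL; Brio would get -1.
- Z: Alto compares -3, -6, -8, 9 and picks XL; Brio would get 2.
Among -7, 6, -1, 2, the best is 6 at X. Subgame-perfect outcome: (M, X) with payoffs (1, 6).

1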